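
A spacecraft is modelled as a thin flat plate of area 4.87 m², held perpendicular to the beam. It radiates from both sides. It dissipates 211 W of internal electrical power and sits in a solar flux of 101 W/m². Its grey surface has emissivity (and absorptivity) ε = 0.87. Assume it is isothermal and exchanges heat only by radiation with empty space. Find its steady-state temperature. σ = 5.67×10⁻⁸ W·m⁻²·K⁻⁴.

At steady state, absorbed solar power + internal power = radiated power.
Absorbed: α·S·A_cross = 0.87·101·4.870 = 427.9 W (cross-section A).
Total input = 427.9 + 211 = 638.9 W.
Radiated: εσ·A_surf·T⁴ with A_surf = 2A = 9.740 m².
T⁴ = 638.9/(0.87·5.67×10⁻⁸·9.740) = 1.330×10⁹ K⁴.

T ≈ 191 K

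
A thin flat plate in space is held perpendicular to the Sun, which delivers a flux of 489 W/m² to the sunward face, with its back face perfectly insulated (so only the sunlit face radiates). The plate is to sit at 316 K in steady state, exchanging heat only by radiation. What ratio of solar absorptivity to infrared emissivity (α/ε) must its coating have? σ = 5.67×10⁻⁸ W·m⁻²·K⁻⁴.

Balance: αS·A = εσ·1A·T⁴ ⇒ α/ε = σT⁴/S.
α/ε = 5.67×10⁻⁸·(316)⁴/489 = 5.67×10⁻⁸·9.971×10⁹/489.

α/ε ≈ 1.16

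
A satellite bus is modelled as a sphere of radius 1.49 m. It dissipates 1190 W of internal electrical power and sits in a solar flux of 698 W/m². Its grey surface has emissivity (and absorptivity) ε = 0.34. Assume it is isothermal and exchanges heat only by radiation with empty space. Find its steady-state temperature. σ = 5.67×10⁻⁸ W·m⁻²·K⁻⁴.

T ≈ 270 K

At steady state, absorbed solar power + internal power = radiated power.
Absorbed: α·S·A_cross = 0.34·698·6.975 = 1655 W (cross-section πr²).
Total input = 1655 + 1190 = 2845 W.
Radiated: εσ·A_surf·T⁴ with A_surf = 4πr² = 27.90 m².
T⁴ = 2845/(0.34·5.67×10⁻⁸·27.90) = 5.290×10⁹ K⁴.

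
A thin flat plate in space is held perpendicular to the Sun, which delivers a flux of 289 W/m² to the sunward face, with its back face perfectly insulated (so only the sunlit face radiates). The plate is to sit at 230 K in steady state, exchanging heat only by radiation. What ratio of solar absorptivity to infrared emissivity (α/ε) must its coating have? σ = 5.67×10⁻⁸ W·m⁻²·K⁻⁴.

Balance: αS·A = εσ·1A·T⁴ ⇒ α/ε = σT⁴/S.
α/ε = 5.67×10⁻⁸·(230)⁴/289 = 5.67×10⁻⁸·2.798×10⁹/289.

α/ε ≈ 0.549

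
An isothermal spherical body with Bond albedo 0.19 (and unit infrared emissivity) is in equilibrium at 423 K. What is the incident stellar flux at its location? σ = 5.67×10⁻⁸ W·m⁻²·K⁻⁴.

(1−a)S·πr² = σ·4πr²·T⁴ ⇒ S = 4σT⁴/(1−a).
S = 4·5.67×10⁻⁸·3.202×10¹⁰/0.810.

S ≈ 8960 W/m²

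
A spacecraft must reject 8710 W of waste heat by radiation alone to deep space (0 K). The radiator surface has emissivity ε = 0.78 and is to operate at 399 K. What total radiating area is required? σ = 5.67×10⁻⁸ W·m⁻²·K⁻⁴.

P = εσA T⁴ ⇒ A = P/(εσT⁴).
T⁴ = 2.534×10¹⁰ K⁴.
A = 8710/(0.78 × 5.67×10⁻⁸ × 2.534×10¹⁰).

A ≈ 7.77 m²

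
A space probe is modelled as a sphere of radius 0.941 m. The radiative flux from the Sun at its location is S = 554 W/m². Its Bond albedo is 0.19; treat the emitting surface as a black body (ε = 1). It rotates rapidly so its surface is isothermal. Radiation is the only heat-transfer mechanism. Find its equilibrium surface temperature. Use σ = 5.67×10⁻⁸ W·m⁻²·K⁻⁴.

At equilibrium, absorbed power = emitted power.
Absorbing cross-section = πr² = 2.782 m²; emitting surface = 4πr² = 11.13 m² (ratio 4).
(1−a)S·A_cross = εσ·A_surf·T⁴  ⇒  T⁴ = (1−a)S/(4σ).
T⁴ = 0.810·554/(4·5.67×10⁻⁸) = 1.979×10⁹ K⁴.
T = (1.979×10⁹)^(1/4).

T ≈ 211 K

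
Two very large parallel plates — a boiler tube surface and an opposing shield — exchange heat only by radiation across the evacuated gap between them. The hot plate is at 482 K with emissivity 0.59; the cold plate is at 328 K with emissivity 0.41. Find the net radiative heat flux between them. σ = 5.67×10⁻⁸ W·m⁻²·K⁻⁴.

For two infinite grey parallel plates, q = σ(T₁⁴ − T₂⁴)/(1/ε₁ + 1/ε₂ − 1).
T₁⁴ − T₂⁴ = 5.397×10¹⁰ − 1.157×10¹⁰ = 4.240×10¹⁰ K⁴.
1/ε₁ + 1/ε₂ − 1 = 1.695 + 2.439 − 1 = 3.134.
q = 5.67×10⁻⁸ × 4.240×10¹⁰ / 3.134.

q ≈ 767 W/m²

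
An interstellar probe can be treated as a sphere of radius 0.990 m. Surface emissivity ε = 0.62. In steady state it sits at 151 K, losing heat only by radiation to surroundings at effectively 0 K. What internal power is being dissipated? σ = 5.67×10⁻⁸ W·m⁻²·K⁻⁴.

Steady state: P = εσA T⁴.
A = 4πr² = 12.32 m²; T⁴ = (151)⁴ = 5.199×10⁸ K⁴.
P = 0.62 × 5.67×10⁻⁸ × 12.32 × 5.199×10⁸.

P ≈ 225 W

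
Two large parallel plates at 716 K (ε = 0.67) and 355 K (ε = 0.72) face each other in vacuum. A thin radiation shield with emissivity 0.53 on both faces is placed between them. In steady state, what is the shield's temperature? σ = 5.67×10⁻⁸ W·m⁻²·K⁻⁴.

T_s ≈ 608 K

In steady state the net flux on the hot side equals that on the cold side.
σ(T₁⁴−T_s⁴)/D₁ = σ(T_s⁴−T₂⁴)/D₂, with D₁ = 1/ε₁+1/ε_s−1 = 2.379, D₂ = 1/ε_s+1/ε₂−1 = 2.276.
Solve for T_s⁴: T_s⁴ = (D₂·T₁⁴ + D₁·T₂⁴)/(D₁+D₂) = 1.366×10¹¹ K⁴.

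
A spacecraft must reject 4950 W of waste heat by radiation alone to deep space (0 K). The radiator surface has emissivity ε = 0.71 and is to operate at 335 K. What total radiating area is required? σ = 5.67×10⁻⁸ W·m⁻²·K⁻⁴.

P = εσA T⁴ ⇒ A = P/(εσT⁴).
T⁴ = 1.259×10¹⁰ K⁴.
A = 4950/(0.71 × 5.67×10⁻⁸ × 1.259×10¹⁰).

A ≈ 9.76 m²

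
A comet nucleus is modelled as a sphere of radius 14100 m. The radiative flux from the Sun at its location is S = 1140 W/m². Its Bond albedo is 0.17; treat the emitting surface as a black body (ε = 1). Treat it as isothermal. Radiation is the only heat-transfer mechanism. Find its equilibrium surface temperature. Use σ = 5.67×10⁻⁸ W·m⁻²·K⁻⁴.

T ≈ 254 K

At equilibrium, absorbed power = emitted power.
Absorbing cross-section = πr² = 6.246×10⁸ m²; emitting surface = 4πr² = 2.498×10⁹ m² (ratio 4).
(1−a)S·A_cross = εσ·A_surf·T⁴  ⇒  T⁴ = (1−a)S/(4σ).
T⁴ = 0.830·1140/(4·5.67×10⁻⁸) = 4.172×10⁹ K⁴.
T = (4.172×10⁹)^(1/4).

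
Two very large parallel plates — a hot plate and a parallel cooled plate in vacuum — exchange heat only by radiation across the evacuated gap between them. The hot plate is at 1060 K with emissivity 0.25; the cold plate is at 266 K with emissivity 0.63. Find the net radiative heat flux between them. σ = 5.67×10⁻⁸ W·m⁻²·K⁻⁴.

For two infinite grey parallel plates, q = σ(T₁⁴ − T₂⁴)/(1/ε₁ + 1/ε₂ − 1).
T₁⁴ − T₂⁴ = 1.262×10¹² − 5.006×10⁹ = 1.257×10¹² K⁴.
1/ε₁ + 1/ε₂ − 1 = 4.000 + 1.587 − 1 = 4.587.
q = 5.67×10⁻⁸ × 1.257×10¹² / 4.587.

q ≈ 15500 W/m²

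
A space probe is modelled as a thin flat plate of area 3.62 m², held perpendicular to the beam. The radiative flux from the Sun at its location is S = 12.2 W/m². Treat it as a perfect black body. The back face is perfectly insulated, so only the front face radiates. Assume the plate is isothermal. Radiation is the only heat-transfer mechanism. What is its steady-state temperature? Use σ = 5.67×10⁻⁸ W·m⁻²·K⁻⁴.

T ≈ 121 K

At equilibrium, absorbed power = emitted power.
Absorbing cross-section = A = 3.620 m²; emitting surface = A = 3.620 m² (ratio 1).
S·A_cross = εσ·A_surf·T⁴  ⇒  T⁴ = S/(1σ).
T⁴ = 1.00·12.2/(1·5.67×10⁻⁸) = 2.152×10⁸ K⁴.
T = (2.152×10⁸)^(1/4).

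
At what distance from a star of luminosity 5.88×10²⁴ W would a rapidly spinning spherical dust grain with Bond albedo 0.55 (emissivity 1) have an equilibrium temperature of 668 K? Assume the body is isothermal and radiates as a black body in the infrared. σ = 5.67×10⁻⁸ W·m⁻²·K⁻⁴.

d ≈ 2.16×10⁹ m

For an isothermal black-emitting sphere, (1−a)S·πr² = σ·4πr²·T⁴ ⇒ S = 4σT⁴/(1−a).
S = 4·5.67×10⁻⁸·(668)⁴/0.450 = 1.004×10⁵ W/m².
Flux falls as S = L/(4πd²), so d = √(L/(4πS)) = √(5.88×10²⁴/(4π·1.004×10⁵)).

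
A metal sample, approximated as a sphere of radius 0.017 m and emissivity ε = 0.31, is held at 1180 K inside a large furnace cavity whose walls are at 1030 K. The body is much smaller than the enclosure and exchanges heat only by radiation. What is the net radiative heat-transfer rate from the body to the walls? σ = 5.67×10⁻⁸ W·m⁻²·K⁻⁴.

P_net ≈ 51.9 W

For a small grey body in a large enclosure: P_net = εσA(T_body⁴ − T_wall⁴).
A = 4πr² = 0.003632 m²; T_body⁴ − T_wall⁴ = 1.939×10¹² − 1.126×10¹² = 8.133×10¹¹ K⁴.
|P_net| = 0.31·5.67×10⁻⁸·0.003632·8.133×10¹¹.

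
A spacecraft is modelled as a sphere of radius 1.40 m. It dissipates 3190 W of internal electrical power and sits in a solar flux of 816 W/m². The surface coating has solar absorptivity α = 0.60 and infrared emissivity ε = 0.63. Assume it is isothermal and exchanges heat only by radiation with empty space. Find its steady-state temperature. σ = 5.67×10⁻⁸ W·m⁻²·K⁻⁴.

At steady state, absorbed solar power + internal power = radiated power.
Absorbed: α·S·A_cross = 0.60·816·6.158 = 3015 W (cross-section πr²).
Total input = 3015 + 3190 = 6205 W.
Radiated: εσ·A_surf·T⁴ with A_surf = 4πr² = 24.63 m².
T⁴ = 6205/(0.63·5.67×10⁻⁸·24.63) = 7.052×10⁹ K⁴.

T ≈ 290 K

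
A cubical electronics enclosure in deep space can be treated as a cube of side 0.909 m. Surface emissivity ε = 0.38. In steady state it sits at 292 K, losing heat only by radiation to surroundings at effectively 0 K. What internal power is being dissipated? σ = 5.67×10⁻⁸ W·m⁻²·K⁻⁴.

Steady state: P = εσA T⁴.
A = 6L² = 4.958 m²; T⁴ = (292)⁴ = 7.270×10⁹ K⁴.
P = 0.38 × 5.67×10⁻⁸ × 4.958 × 7.270×10⁹.

P ≈ 777 W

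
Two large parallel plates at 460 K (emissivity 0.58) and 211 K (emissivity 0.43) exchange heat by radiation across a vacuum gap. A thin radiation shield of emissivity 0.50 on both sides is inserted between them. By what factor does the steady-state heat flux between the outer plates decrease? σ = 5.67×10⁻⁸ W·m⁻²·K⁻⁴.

Without shield: q₀ = σΔ(T⁴)/(1/ε₁+1/ε₂−1) with denominator 3.050.
With shield the two gaps are in series; the resistances add: (1/ε₁+1/ε_s−1)+(1/ε_s+1/ε₂−1) = 2.724+3.326 = 6.050.
Heat-flux ratio q₀/q = 6.050/3.050.

factor ≈ 1.98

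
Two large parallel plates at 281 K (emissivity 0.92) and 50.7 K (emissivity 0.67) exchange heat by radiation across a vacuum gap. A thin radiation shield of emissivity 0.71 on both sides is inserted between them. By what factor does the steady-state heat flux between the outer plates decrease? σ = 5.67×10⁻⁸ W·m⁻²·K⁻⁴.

Without shield: q₀ = σΔ(T⁴)/(1/ε₁+1/ε₂−1) with denominator 1.579.
With shield the two gaps are in series; the resistances add: (1/ε₁+1/ε_s−1)+(1/ε_s+1/ε₂−1) = 1.495+1.901 = 3.396.
Heat-flux ratio q₀/q = 3.396/1.579.

factor ≈ 2.15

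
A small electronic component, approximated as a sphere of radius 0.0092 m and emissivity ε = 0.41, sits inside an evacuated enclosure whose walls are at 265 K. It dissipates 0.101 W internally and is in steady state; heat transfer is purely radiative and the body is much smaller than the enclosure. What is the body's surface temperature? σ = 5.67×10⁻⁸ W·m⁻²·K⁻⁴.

T ≈ 308 K

For a small grey body in a large enclosure, net radiated power = εσA(T⁴ − T_w⁴).
Steady state: P = εσA(T⁴ − T_w⁴) with A = 4πr² = 0.001064 m².
T⁴ = P/(εσA) + T_w⁴ = 0.101/(0.41·5.67×10⁻⁸·0.001064) + (265)⁴
    = 4.085×10⁹ + 4.932×10⁹ = 9.016×10⁹ K⁴.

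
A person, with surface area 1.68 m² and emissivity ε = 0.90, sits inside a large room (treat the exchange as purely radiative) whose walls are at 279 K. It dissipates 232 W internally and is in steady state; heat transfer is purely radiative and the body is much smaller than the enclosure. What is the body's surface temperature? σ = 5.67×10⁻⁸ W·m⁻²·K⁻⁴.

T ≈ 306 K

For a small grey body in a large enclosure, net radiated power = εσA(T⁴ − T_w⁴).
Steady state: P = εσA(T⁴ − T_w⁴) with A = 1.68 m².
T⁴ = P/(εσA) + T_w⁴ = 232/(0.90·5.67×10⁻⁸·1.680) + (279)⁴
    = 2.706×10⁹ + 6.059×10⁹ = 8.765×10⁹ K⁴.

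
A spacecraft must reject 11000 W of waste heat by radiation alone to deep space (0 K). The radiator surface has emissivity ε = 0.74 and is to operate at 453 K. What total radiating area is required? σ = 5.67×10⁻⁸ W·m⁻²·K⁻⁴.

P = εσA T⁴ ⇒ A = P/(εσT⁴).
T⁴ = 4.211×10¹⁰ K⁴.
A = 11000/(0.74 × 5.67×10⁻⁸ × 4.211×10¹⁰).

A ≈ 6.23 m²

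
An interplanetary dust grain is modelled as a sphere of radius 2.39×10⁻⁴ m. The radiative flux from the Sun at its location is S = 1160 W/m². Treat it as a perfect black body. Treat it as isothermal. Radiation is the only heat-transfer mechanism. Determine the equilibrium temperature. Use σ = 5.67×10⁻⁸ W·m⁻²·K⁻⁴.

T ≈ 267 K

At equilibrium, absorbed power = emitted power.
Absorbing cross-section = πr² = 1.795×10⁻⁷ m²; emitting surface = 4πr² = 7.178×10⁻⁷ m² (ratio 4).
S·A_cross = εσ·A_surf·T⁴  ⇒  T⁴ = S/(4σ).
T⁴ = 1.00·1160/(4·5.67×10⁻⁸) = 5.115×10⁹ K⁴.
T = (5.115×10⁹)^(1/4).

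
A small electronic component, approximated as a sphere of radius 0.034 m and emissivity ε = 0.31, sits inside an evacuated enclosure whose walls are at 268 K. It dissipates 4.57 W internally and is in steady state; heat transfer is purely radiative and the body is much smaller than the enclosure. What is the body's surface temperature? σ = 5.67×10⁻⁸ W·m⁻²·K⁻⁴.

For a small grey body in a large enclosure, net radiated power = εσA(T⁴ − T_w⁴).
Steady state: P = εσA(T⁴ − T_w⁴) with A = 4πr² = 0.01453 m².
T⁴ = P/(εσA) + T_w⁴ = 4.57/(0.31·5.67×10⁻⁸·0.01453) + (268)⁴
    = 1.790×10¹⁰ + 5.159×10⁹ = 2.306×10¹⁰ K⁴.

T ≈ 390 K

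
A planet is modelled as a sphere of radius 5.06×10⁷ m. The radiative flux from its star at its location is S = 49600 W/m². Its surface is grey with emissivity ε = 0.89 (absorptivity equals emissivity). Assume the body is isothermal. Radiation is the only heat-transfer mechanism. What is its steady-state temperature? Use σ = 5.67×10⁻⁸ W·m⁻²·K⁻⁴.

At equilibrium, absorbed power = emitted power.
Absorbing cross-section = πr² = 8.044×10¹⁵ m²; emitting surface = 4πr² = 3.217×10¹⁶ m² (ratio 4).
εS·A_cross = εσ·A_surf·T⁴  ⇒  T⁴ = S/(4σ)   (ε cancels).
T⁴ = 49600/(4·5.67×10⁻⁸) = 2.187×10¹¹ K⁴.
T = (2.187×10¹¹)^(1/4).

T ≈ 684 K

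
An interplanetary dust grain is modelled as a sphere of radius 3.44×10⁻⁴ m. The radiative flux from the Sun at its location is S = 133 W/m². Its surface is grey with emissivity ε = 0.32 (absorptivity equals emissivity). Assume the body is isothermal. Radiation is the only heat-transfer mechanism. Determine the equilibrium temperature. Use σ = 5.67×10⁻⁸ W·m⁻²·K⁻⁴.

At equilibrium, absorbed power = emitted power.
Absorbing cross-section = πr² = 3.718×10⁻⁷ m²; emitting surface = 4πr² = 1.487×10⁻⁶ m² (ratio 4).
εS·A_cross = εσ·A_surf·T⁴  ⇒  T⁴ = S/(4σ)   (ε cancels).
T⁴ = 133/(4·5.67×10⁻⁸) = 5.864×10⁸ K⁴.
T = (5.864×10⁸)^(1/4).

T ≈ 156 K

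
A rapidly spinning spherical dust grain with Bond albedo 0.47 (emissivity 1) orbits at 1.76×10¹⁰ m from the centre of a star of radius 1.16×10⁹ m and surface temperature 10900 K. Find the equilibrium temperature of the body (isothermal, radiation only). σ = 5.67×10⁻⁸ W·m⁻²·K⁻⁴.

T ≈ 1690 K

The star's surface emits σT_*⁴; at distance d the flux is S = σT_*⁴(R_*/d)².
S = 5.67×10⁻⁸·(10900)⁴·(1.16×10⁹/1.76×10¹⁰)² = 3.477×10⁶ W/m².
For an isothermal sphere T⁴ = (1−a)S/(4σ) = 8.125×10¹² K⁴.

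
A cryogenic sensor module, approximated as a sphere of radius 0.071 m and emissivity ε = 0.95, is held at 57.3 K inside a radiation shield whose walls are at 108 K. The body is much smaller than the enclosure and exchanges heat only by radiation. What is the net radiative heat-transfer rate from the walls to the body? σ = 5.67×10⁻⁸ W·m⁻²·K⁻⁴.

For a small grey body in a large enclosure: P_net = εσA(T_body⁴ − T_wall⁴).
A = 4πr² = 0.06335 m²; T_body⁴ − T_wall⁴ = 1.078×10⁷ − 1.360×10⁸ = -1.253×10⁸ K⁴.
|P_net| = 0.95·5.67×10⁻⁸·0.06335·1.253×10⁸.

P_net ≈ 0.427 W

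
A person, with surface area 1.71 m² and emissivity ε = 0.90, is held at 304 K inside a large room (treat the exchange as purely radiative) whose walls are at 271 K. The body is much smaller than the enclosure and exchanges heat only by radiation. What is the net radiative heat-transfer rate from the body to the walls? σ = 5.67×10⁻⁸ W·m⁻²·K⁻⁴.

P_net ≈ 275 W

For a small grey body in a large enclosure: P_net = εσA(T_body⁴ − T_wall⁴).
A = 1.71 m²; T_body⁴ − T_wall⁴ = 8.541×10⁹ − 5.394×10⁹ = 3.147×10⁹ K⁴.
|P_net| = 0.90·5.67×10⁻⁸·1.710·3.147×10⁹.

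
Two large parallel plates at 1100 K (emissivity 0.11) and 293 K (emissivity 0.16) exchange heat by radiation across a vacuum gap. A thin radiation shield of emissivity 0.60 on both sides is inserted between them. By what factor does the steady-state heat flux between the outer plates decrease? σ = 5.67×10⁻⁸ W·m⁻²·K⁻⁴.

Without shield: q₀ = σΔ(T⁴)/(1/ε₁+1/ε₂−1) with denominator 14.34.
With shield the two gaps are in series; the resistances add: (1/ε₁+1/ε_s−1)+(1/ε_s+1/ε₂−1) = 9.758+6.917 = 16.67.
Heat-flux ratio q₀/q = 16.67/14.34.

factor ≈ 1.16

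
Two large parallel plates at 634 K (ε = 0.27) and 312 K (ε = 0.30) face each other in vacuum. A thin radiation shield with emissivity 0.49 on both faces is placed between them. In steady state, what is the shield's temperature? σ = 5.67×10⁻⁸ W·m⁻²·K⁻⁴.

T_s ≈ 536 K

In steady state the net flux on the hot side equals that on the cold side.
σ(T₁⁴−T_s⁴)/D₁ = σ(T_s⁴−T₂⁴)/D₂, with D₁ = 1/ε₁+1/ε_s−1 = 4.745, D₂ = 1/ε_s+1/ε₂−1 = 4.374.
Solve for T_s⁴: T_s⁴ = (D₂·T₁⁴ + D₁·T₂⁴)/(D₁+D₂) = 8.243×10¹⁰ K⁴.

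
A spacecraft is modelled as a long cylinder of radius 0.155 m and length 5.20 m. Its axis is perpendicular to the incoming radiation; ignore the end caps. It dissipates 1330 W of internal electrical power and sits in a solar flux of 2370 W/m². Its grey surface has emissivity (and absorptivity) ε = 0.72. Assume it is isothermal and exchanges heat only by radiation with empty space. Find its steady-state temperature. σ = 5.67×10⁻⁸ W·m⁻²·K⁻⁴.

At steady state, absorbed solar power + internal power = radiated power.
Absorbed: α·S·A_cross = 0.72·2370·1.612 = 2751 W (cross-section 2rL).
Total input = 2751 + 1330 = 4081 W.
Radiated: εσ·A_surf·T⁴ with A_surf = 2πrL = 5.064 m².
T⁴ = 4081/(0.72·5.67×10⁻⁸·5.064) = 1.974×10¹⁰ K⁴.

T ≈ 375 K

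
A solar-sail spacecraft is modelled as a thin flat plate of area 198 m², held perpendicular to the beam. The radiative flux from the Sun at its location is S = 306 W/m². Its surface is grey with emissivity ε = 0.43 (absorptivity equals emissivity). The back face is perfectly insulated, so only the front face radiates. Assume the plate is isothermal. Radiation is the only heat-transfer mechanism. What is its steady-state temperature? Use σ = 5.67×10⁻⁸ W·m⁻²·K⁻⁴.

At equilibrium, absorbed power = emitted power.
Absorbing cross-section = A = 198.0 m²; emitting surface = A = 198.0 m² (ratio 1).
εS·A_cross = εσ·A_surf·T⁴  ⇒  T⁴ = S/(1σ)   (ε cancels).
T⁴ = 306/(1·5.67×10⁻⁸) = 5.397×10⁹ K⁴.
T = (5.397×10⁹)^(1/4).

T ≈ 271 K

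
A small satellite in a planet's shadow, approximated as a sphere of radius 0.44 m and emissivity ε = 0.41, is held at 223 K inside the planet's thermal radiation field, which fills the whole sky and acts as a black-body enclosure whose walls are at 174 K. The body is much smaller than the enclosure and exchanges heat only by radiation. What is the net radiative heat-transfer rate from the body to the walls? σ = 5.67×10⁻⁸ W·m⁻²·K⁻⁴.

P_net ≈ 88.0 W

For a small grey body in a large enclosure: P_net = εσA(T_body⁴ − T_wall⁴).
A = 4πr² = 2.433 m²; T_body⁴ − T_wall⁴ = 2.473×10⁹ − 9.166×10⁸ = 1.556×10⁹ K⁴.
|P_net| = 0.41·5.67×10⁻⁸·2.433·1.556×10⁹.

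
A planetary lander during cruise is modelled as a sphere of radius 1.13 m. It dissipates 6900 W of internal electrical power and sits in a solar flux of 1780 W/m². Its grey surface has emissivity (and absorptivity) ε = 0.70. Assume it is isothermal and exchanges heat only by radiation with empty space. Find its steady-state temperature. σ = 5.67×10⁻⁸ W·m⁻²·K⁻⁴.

T ≈ 370 K

At steady state, absorbed solar power + internal power = radiated power.
Absorbed: α·S·A_cross = 0.70·1780·4.011 = 4998 W (cross-section πr²).
Total input = 4998 + 6900 = 11900 W.
Radiated: εσ·A_surf·T⁴ with A_surf = 4πr² = 16.05 m².
T⁴ = 11900/(0.70·5.67×10⁻⁸·16.05) = 1.868×10¹⁰ K⁴.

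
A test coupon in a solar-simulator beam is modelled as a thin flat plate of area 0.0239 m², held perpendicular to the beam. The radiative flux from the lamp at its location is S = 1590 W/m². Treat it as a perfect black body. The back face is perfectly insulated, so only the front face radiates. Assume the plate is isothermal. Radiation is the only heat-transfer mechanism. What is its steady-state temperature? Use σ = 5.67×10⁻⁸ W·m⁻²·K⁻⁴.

At equilibrium, absorbed power = emitted power.
Absorbing cross-section = A = 0.02390 m²; emitting surface = A = 0.02390 m² (ratio 1).
S·A_cross = εσ·A_surf·T⁴  ⇒  T⁴ = S/(1σ).
T⁴ = 1.00·1590/(1·5.67×10⁻⁸) = 2.804×10¹⁰ K⁴.
T = (2.804×10¹⁰)^(1/4).

T ≈ 409 K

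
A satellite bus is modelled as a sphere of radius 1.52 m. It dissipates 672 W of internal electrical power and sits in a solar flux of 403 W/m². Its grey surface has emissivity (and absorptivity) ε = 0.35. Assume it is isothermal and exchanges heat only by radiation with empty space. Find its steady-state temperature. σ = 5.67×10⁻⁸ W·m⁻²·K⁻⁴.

T ≈ 233 K

At steady state, absorbed solar power + internal power = radiated power.
Absorbed: α·S·A_cross = 0.35·403·7.258 = 1024 W (cross-section πr²).
Total input = 1024 + 672 = 1696 W.
Radiated: εσ·A_surf·T⁴ with A_surf = 4πr² = 29.03 m².
T⁴ = 1696/(0.35·5.67×10⁻⁸·29.03) = 2.943×10⁹ K⁴.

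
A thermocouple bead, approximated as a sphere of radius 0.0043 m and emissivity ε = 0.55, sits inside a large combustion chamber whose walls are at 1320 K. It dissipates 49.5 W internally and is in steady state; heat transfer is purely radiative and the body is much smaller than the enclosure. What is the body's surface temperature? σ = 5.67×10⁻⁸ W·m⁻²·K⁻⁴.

T ≈ 1770 K

For a small grey body in a large enclosure, net radiated power = εσA(T⁴ − T_w⁴).
Steady state: P = εσA(T⁴ − T_w⁴) with A = 4πr² = 2.324×10⁻⁴ m².
T⁴ = P/(εσA) + T_w⁴ = 49.5/(0.55·5.67×10⁻⁸·2.324×10⁻⁴) + (1320)⁴
    = 6.831×10¹² + 3.036×10¹² = 9.867×10¹² K⁴.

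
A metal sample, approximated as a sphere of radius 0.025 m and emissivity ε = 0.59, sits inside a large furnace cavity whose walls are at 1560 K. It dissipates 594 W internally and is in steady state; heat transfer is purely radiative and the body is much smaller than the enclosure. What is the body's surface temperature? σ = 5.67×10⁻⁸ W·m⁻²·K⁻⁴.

T ≈ 1690 K

For a small grey body in a large enclosure, net radiated power = εσA(T⁴ − T_w⁴).
Steady state: P = εσA(T⁴ − T_w⁴) with A = 4πr² = 0.007854 m².
T⁴ = P/(εσA) + T_w⁴ = 594/(0.59·5.67×10⁻⁸·0.007854) + (1560)⁴
    = 2.261×10¹² + 5.922×10¹² = 8.183×10¹² K⁴.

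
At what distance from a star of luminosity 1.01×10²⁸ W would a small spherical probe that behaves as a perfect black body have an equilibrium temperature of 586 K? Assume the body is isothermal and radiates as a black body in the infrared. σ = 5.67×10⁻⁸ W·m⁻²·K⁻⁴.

d ≈ 1.73×10¹¹ m

For an isothermal black-emitting sphere, (1−a)S·πr² = σ·4πr²·T⁴ ⇒ S = 4σT⁴/(1−a).
S = 4·5.67×10⁻⁸·(586)⁴/1.00 = 26740 W/m².
Flux falls as S = L/(4πd²), so d = √(L/(4πS)) = √(1.01×10²⁸/(4π·26740)).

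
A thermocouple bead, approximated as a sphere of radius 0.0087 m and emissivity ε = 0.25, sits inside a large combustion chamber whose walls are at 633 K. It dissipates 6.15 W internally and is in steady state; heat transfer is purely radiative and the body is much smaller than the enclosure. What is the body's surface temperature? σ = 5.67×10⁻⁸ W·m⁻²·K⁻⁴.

For a small grey body in a large enclosure, net radiated power = εσA(T⁴ − T_w⁴).
Steady state: P = εσA(T⁴ − T_w⁴) with A = 4πr² = 9.511×10⁻⁴ m².
T⁴ = P/(εσA) + T_w⁴ = 6.15/(0.25·5.67×10⁻⁸·9.511×10⁻⁴) + (633)⁴
    = 4.561×10¹¹ + 1.606×10¹¹ = 6.167×10¹¹ K⁴.

T ≈ 886 K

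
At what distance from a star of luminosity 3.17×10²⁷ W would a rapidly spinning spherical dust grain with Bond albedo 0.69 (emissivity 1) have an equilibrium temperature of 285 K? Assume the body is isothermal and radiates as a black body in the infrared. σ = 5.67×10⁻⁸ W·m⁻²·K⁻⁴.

d ≈ 2.29×10¹¹ m

For an isothermal black-emitting sphere, (1−a)S·πr² = σ·4πr²·T⁴ ⇒ S = 4σT⁴/(1−a).
S = 4·5.67×10⁻⁸·(285)⁴/0.310 = 4827 W/m².
Flux falls as S = L/(4πd²), so d = √(L/(4πS)) = √(3.17×10²⁷/(4π·4827)).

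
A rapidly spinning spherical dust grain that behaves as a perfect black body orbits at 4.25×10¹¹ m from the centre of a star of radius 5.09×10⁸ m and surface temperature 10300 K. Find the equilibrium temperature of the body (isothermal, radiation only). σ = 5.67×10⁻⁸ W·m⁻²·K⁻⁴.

T ≈ 252 K

The star's surface emits σT_*⁴; at distance d the flux is S = σT_*⁴(R_*/d)².
S = 5.67×10⁻⁸·(10300)⁴·(5.09×10⁸/4.25×10¹¹)² = 915.4 W/m².
For an isothermal sphere T⁴ = (1−a)S/(4σ) = 4.036×10⁹ K⁴.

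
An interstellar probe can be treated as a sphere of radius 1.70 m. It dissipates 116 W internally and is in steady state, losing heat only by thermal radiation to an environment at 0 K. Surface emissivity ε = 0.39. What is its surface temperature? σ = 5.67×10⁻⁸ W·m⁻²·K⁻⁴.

Steady state: internal power = radiated power, P = εσA T⁴.
Radiating area A = 4πr² = 36.32 m².
T⁴ = P/(εσA) = 116/(0.39·5.67×10⁻⁸·36.32) = 1.444×10⁸ K⁴.
T = (1.444×10⁸)^(1/4).

T ≈ 110 K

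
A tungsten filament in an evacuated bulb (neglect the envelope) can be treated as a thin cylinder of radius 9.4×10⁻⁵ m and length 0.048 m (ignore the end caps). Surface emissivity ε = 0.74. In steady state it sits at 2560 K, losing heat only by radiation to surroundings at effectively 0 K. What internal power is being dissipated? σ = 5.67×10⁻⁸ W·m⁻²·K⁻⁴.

P ≈ 51.1 W

Steady state: P = εσA T⁴.
A = 2πrL = 2.835×10⁻⁵ m²; T⁴ = (2560)⁴ = 4.295×10¹³ K⁴.
P = 0.74 × 5.67×10⁻⁸ × 2.835×10⁻⁵ × 4.295×10¹³.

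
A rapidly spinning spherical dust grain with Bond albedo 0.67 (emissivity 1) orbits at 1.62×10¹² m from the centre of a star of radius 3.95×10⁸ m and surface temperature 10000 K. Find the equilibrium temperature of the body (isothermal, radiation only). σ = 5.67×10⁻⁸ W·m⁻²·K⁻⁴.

The star's surface emits σT_*⁴; at distance d the flux is S = σT_*⁴(R_*/d)².
S = 5.67×10⁻⁸·(10000)⁴·(3.95×10⁸/1.62×10¹²)² = 33.71 W/m².
For an isothermal sphere T⁴ = (1−a)S/(4σ) = 4.905×10⁷ K⁴.

T ≈ 83.7 K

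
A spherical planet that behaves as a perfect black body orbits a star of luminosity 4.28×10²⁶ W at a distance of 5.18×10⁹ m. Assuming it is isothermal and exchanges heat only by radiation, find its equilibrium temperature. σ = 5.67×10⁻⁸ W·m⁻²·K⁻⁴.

First find the stellar flux at distance d: S = L/(4πd²) = 4.28×10²⁶/(4π·(5.18×10⁹)²) = 1.269×10⁶ W/m².
For an isothermal sphere, absorbed (1−a)S·πr² = emitted σ·4πr²·T⁴, so T⁴ = (1−a)S/(4σ).
T⁴ = 1.00·1.269×10⁶/(4·5.67×10⁻⁸) = 5.597×10¹² K⁴.

T ≈ 1540 K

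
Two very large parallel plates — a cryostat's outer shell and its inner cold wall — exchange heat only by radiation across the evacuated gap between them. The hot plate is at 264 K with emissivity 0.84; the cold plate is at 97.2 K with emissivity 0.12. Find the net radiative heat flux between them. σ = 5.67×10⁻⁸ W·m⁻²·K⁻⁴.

For two infinite grey parallel plates, q = σ(T₁⁴ − T₂⁴)/(1/ε₁ + 1/ε₂ − 1).
T₁⁴ − T₂⁴ = 4.858×10⁹ − 8.926×10⁷ = 4.768×10⁹ K⁴.
1/ε₁ + 1/ε₂ − 1 = 1.190 + 8.333 − 1 = 8.524.
q = 5.67×10⁻⁸ × 4.768×10⁹ / 8.524.

q ≈ 31.7 W/m²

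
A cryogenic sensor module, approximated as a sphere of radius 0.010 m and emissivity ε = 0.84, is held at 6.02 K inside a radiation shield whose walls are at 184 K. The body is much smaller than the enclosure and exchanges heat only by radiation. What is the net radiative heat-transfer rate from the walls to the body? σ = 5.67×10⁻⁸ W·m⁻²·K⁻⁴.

For a small grey body in a large enclosure: P_net = εσA(T_body⁴ − T_wall⁴).
A = 4πr² = 0.001257 m²; T_body⁴ − T_wall⁴ = 1313 − 1.146×10⁹ = -1.146×10⁹ K⁴.
|P_net| = 0.84·5.67×10⁻⁸·0.001257·1.146×10⁹.

P_net ≈ 0.0686 W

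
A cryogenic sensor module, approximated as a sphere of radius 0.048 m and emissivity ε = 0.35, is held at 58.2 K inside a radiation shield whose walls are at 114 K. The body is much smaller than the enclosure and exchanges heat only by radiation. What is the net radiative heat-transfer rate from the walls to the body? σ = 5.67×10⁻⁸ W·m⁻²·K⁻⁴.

P_net ≈ 0.0905 W

For a small grey body in a large enclosure: P_net = εσA(T_body⁴ − T_wall⁴).
A = 4πr² = 0.02895 m²; T_body⁴ − T_wall⁴ = 1.147×10⁷ − 1.689×10⁸ = -1.574×10⁸ K⁴.
|P_net| = 0.35·5.67×10⁻⁸·0.02895·1.574×10⁸.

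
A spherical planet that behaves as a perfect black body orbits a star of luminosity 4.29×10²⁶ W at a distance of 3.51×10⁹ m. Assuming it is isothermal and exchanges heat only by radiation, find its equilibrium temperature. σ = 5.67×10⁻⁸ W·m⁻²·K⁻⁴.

First find the stellar flux at distance d: S = L/(4πd²) = 4.29×10²⁶/(4π·(3.51×10⁹)²) = 2.771×10⁶ W/m².
For an isothermal sphere, absorbed (1−a)S·πr² = emitted σ·4πr²·T⁴, so T⁴ = (1−a)S/(4σ).
T⁴ = 1.00·2.771×10⁶/(4·5.67×10⁻⁸) = 1.222×10¹³ K⁴.

T ≈ 1870 K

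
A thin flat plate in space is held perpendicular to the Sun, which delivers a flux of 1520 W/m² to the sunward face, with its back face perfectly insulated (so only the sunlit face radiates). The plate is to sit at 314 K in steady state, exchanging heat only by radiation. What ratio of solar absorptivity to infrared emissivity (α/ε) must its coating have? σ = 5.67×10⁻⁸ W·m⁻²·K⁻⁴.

α/ε ≈ 0.363

Balance: αS·A = εσ·1A·T⁴ ⇒ α/ε = σT⁴/S.
α/ε = 5.67×10⁻⁸·(314)⁴/1520 = 5.67×10⁻⁸·9.721×10⁹/1520.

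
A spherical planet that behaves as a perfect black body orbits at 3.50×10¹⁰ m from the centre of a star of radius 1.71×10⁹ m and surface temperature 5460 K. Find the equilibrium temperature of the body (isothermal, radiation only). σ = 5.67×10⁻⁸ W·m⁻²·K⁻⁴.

T ≈ 853 K

The star's surface emits σT_*⁴; at distance d the flux is S = σT_*⁴(R_*/d)².
S = 5.67×10⁻⁸·(5460)⁴·(1.71×10⁹/3.50×10¹⁰)² = 1.203×10⁵ W/m².
For an isothermal sphere T⁴ = (1−a)S/(4σ) = 5.304×10¹¹ K⁴.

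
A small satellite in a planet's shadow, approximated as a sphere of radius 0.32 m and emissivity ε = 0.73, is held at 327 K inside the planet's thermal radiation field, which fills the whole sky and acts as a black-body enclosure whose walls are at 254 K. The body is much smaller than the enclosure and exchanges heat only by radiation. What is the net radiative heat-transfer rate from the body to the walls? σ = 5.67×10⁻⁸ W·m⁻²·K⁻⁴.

For a small grey body in a large enclosure: P_net = εσA(T_body⁴ − T_wall⁴).
A = 4πr² = 1.287 m²; T_body⁴ − T_wall⁴ = 1.143×10¹⁰ − 4.162×10⁹ = 7.271×10⁹ K⁴.
|P_net| = 0.73·5.67×10⁻⁸·1.287·7.271×10⁹.

P_net ≈ 387 W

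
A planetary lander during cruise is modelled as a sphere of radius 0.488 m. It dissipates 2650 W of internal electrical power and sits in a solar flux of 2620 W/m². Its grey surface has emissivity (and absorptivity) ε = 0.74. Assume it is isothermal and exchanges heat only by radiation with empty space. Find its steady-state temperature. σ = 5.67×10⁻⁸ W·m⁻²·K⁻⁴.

T ≈ 425 K

At steady state, absorbed solar power + internal power = radiated power.
Absorbed: α·S·A_cross = 0.74·2620·0.7482 = 1451 W (cross-section πr²).
Total input = 1451 + 2650 = 4101 W.
Radiated: εσ·A_surf·T⁴ with A_surf = 4πr² = 2.993 m².
T⁴ = 4101/(0.74·5.67×10⁻⁸·2.993) = 3.266×10¹⁰ K⁴.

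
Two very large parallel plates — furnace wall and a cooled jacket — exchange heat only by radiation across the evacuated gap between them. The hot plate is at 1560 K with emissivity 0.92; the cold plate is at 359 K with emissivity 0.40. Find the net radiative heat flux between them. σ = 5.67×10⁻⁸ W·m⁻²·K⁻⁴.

q ≈ 1.29×10⁵ W/m²

For two infinite grey parallel plates, q = σ(T₁⁴ − T₂⁴)/(1/ε₁ + 1/ε₂ − 1).
T₁⁴ − T₂⁴ = 5.922×10¹² − 1.661×10¹⁰ = 5.906×10¹² K⁴.
1/ε₁ + 1/ε₂ − 1 = 1.087 + 2.500 − 1 = 2.587.
q = 5.67×10⁻⁸ × 5.906×10¹² / 2.587.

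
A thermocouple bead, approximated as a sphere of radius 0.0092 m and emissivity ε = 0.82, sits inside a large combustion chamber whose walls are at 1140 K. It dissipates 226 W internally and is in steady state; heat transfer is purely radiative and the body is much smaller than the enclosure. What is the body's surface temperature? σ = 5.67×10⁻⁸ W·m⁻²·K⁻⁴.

For a small grey body in a large enclosure, net radiated power = εσA(T⁴ − T_w⁴).
Steady state: P = εσA(T⁴ − T_w⁴) with A = 4πr² = 0.001064 m².
T⁴ = P/(εσA) + T_w⁴ = 226/(0.82·5.67×10⁻⁸·0.001064) + (1140)⁴
    = 4.570×10¹² + 1.689×10¹² = 6.259×10¹² K⁴.

T ≈ 1580 K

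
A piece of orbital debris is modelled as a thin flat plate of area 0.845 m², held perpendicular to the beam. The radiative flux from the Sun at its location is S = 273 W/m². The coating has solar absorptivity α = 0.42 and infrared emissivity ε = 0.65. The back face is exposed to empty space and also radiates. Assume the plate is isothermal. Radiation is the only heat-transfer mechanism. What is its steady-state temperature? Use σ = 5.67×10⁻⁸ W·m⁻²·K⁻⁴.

T ≈ 199 K

At equilibrium, absorbed power = emitted power.
Absorbing cross-section = A = 0.8450 m²; emitting surface = 2A = 1.690 m² (ratio 2).
αS·A_cross = εσ·A_surf·T⁴  ⇒  T⁴ = αS/(ε·2σ).
T⁴ = 0.420·273/(0.65·2·5.67×10⁻⁸) = 1.556×10⁹ K⁴.
T = (1.556×10⁹)^(1/4).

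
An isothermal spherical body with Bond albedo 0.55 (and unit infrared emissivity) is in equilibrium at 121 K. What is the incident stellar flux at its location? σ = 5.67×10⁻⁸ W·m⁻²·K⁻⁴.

(1−a)S·πr² = σ·4πr²·T⁴ ⇒ S = 4σT⁴/(1−a).
S = 4·5.67×10⁻⁸·2.144×10⁸/0.450.

S ≈ 108 W/m²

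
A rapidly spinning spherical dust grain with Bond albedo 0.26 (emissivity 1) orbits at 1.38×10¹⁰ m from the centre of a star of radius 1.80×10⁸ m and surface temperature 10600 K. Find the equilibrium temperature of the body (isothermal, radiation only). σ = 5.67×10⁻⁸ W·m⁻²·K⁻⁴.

T ≈ 794 K

The star's surface emits σT_*⁴; at distance d the flux is S = σT_*⁴(R_*/d)².
S = 5.67×10⁻⁸·(10600)⁴·(1.80×10⁸/1.38×10¹⁰)² = 1.218×10⁵ W/m².
For an isothermal sphere T⁴ = (1−a)S/(4σ) = 3.974×10¹¹ K⁴.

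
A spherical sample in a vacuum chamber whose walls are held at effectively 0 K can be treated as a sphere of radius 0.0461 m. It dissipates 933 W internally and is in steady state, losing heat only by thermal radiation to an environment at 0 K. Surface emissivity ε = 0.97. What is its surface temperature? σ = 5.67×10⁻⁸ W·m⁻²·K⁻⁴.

Steady state: internal power = radiated power, P = εσA T⁴.
Radiating area A = 4πr² = 0.02671 m².
T⁴ = P/(εσA) = 933/(0.97·5.67×10⁻⁸·0.02671) = 6.352×10¹¹ K⁴.
T = (6.352×10¹¹)^(1/4).

T ≈ 893 K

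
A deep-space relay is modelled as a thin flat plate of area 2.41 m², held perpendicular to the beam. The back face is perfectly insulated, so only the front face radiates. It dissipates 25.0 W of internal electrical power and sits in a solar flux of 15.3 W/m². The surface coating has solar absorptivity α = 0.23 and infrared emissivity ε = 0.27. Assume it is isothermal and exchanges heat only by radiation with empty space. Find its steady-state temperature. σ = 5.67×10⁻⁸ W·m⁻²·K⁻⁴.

At steady state, absorbed solar power + internal power = radiated power.
Absorbed: α·S·A_cross = 0.23·15.3·2.410 = 8.481 W (cross-section A).
Total input = 8.481 + 25.0 = 33.48 W.
Radiated: εσ·A_surf·T⁴ with A_surf = A = 2.410 m².
T⁴ = 33.48/(0.27·5.67×10⁻⁸·2.410) = 9.075×10⁸ K⁴.

T ≈ 174 K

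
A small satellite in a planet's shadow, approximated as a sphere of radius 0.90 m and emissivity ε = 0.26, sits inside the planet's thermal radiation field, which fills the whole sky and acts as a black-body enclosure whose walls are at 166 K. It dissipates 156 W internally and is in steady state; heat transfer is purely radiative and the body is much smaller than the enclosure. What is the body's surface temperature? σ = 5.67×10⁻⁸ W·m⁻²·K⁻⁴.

For a small grey body in a large enclosure, net radiated power = εσA(T⁴ − T_w⁴).
Steady state: P = εσA(T⁴ − T_w⁴) with A = 4πr² = 10.18 m².
T⁴ = P/(εσA) + T_w⁴ = 156/(0.26·5.67×10⁻⁸·10.18) + (166)⁴
    = 1.040×10⁹ + 7.593×10⁸ = 1.799×10⁹ K⁴.

T ≈ 206 K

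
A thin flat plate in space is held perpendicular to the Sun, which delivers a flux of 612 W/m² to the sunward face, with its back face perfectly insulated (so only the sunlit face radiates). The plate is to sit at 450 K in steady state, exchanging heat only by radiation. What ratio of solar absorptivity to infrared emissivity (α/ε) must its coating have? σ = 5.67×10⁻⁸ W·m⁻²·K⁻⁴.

Balance: αS·A = εσ·1A·T⁴ ⇒ α/ε = σT⁴/S.
α/ε = 5.67×10⁻⁸·(450)⁴/612 = 5.67×10⁻⁸·4.101×10¹⁰/612.

α/ε ≈ 3.80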